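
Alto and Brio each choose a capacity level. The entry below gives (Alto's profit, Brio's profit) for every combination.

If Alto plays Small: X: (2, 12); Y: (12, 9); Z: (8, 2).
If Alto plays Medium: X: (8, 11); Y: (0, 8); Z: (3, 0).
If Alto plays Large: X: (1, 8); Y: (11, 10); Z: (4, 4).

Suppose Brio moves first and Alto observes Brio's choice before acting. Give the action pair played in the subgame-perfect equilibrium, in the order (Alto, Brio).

Solve by backward induction (Brio leads).
- X: BR = Medium, leader payoff 11.
- Y: BR = Small, leader payoff 9.
- Z: BR = Small, leader payoff 2.
Maximizing over 11, 9, 2, Brio chooses X. Subgame-perfect outcome: (Medium, X) with payoffs (8, 11).

(Medium, X)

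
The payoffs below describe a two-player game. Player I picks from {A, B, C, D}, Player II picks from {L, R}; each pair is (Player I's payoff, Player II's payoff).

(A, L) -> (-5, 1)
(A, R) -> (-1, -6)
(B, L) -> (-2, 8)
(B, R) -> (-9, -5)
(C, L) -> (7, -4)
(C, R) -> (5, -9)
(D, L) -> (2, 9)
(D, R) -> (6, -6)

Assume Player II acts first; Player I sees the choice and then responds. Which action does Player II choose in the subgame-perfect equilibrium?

L

Player I best-responds to each possible Player II move:
- L: Player I compares -5, -2, 7, 2 and picks C; Player II would get -4.
- R: Player I compares -1, -9, 5, 6 and picks D; Player II would get -6.
Maximizing over -4, -6, Player II chooses L. Subgame-perfect outcome: (C, L) with payoffs (7, -4).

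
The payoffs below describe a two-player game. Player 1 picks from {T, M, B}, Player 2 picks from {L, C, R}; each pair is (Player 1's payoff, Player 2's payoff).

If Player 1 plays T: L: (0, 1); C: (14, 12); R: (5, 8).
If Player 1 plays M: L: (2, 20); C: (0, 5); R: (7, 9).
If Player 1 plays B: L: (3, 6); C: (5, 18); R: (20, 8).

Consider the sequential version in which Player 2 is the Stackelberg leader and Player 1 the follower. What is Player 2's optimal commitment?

C

Player 1 best-responds to each possible Player 2 move:
- L: BR = B, leader payoff 6.
- C: BR = T, leader payoff 12.
- R: BR = B, leader payoff 8.
Among 6, 12, 8, the best is 12 at C. Subgame-perfect outcome: (T, C) with payoffs (14, 12).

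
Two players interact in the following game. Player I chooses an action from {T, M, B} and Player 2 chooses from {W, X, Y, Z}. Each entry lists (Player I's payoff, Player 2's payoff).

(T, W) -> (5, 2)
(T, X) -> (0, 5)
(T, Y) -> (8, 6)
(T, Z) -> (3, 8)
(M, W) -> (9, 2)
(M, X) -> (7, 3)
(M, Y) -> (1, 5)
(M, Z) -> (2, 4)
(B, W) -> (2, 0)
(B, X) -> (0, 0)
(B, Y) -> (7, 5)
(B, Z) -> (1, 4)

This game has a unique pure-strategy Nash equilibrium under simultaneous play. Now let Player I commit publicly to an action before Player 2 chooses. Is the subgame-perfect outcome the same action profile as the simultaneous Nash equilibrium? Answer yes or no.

Solve by backward induction (Player I leads).
- T → Player 2 plays Z (best of 2, 5, 6, 8); Player I gets 3.
- M → Player 2 plays Y (best of 2, 3, 5, 4); Player I gets 1.
- B → Player 2 plays Y (best of 0, 0, 5, 4); Player I gets 7.
Player I's induced payoffs are 3, 1, 7, so Player I commits to B. Subgame-perfect outcome: (B, Y) with payoffs (7, 5).
For the simultaneous game, intersect best replies.
Player I's best replies: W→M; X→M; Y→T; Z→T.
Player 2's best replies: T→Z; M→Y; B→Y.
Only (T, Z) has each player best-responding; Nash payoffs (3, 8).
Sequential outcome (B, Y) differs from the Nash profile (T, Z).

no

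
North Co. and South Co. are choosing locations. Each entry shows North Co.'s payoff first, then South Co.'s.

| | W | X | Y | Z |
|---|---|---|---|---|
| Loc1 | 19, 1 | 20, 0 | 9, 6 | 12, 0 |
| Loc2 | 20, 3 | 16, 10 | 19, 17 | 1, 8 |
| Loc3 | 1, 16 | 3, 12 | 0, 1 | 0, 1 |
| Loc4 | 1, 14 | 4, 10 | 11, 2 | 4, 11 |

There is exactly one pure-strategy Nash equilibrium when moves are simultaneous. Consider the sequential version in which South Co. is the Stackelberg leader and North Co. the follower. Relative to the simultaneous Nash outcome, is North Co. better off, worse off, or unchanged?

Backward induction with South Co. moving first.
- W: North Co. compares 19, 20, 1, 1 and picks Loc2; South Co. would get 3.
- X: North Co. compares 20, 16, 3, 4 and picks Loc1; South Co. would get 0.
- Y: North Co. compares 9, 19, 0, 11 and picks Loc2; South Co. would get 17.
- Z: North Co. compares 12, 1, 0, 4 and picks Loc1; South Co. would get 0.
Maximizing over 3, 0, 17, 0, South Co. chooses Y. Subgame-perfect outcome: (Loc2, Y) with payoffs (19, 17).
Under simultaneous play:
North Co.'s best replies: W→Loc2; X→Loc1; Y→Loc2; Z→Loc1.
South Co.'s best replies: Loc1→Y; Loc2→Y; Loc3→W; Loc4→W.
Only (Loc2, Y) has each player best-responding; Nash payoffs (19, 17).
North Co. earns 19 sequentially versus 19 at the Nash outcome: unchanged.

unchanged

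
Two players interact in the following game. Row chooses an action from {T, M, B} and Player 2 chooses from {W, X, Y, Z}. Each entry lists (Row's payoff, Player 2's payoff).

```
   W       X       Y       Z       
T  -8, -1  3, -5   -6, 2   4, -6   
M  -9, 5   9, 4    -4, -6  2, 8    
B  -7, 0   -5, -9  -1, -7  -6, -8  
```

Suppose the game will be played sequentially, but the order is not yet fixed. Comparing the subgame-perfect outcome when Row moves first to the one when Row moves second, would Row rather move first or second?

If Row leads: Player 2's best replies are T→Y, M→Z, B→W; Row's induced payoffs -6, 2, -7; outcome (M, Z), payoffs (2, 8).
If Player 2 leads: Row's best replies are W→B, X→M, Y→B, Z→T; Player 2's induced payoffs 0, 4, -7, -6; outcome (M, X), payoffs (9, 4).
Row gets 2 moving first and 9 moving second, so Row prefers to move second.

second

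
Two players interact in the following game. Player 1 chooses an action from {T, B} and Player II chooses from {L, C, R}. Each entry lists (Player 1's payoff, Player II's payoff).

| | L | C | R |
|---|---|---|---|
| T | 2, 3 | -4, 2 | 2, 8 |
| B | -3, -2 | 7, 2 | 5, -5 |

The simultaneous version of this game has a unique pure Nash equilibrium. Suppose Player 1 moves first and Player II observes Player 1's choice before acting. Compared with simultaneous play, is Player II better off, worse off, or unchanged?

Work backward from Player II's decision.
- T → Player II plays R (best of 3, 2, 8); Player 1 gets 2.
- B → Player II plays C (best of -2, 2, -5); Player 1 gets 7.
Player 1's induced payoffs are 2, 7, so Player 1 commits to B. Subgame-perfect outcome: (B, C) with payoffs (7, 2).
Under simultaneous play:
Player 1's best replies: L→T; C→B; R→B.
Player II's best replies: T→R; B→C.
The unique mutual best reply is (B, C), giving (7, 2).
Player II earns 2 sequentially versus 2 at the Nash outcome: unchanged.

unchanged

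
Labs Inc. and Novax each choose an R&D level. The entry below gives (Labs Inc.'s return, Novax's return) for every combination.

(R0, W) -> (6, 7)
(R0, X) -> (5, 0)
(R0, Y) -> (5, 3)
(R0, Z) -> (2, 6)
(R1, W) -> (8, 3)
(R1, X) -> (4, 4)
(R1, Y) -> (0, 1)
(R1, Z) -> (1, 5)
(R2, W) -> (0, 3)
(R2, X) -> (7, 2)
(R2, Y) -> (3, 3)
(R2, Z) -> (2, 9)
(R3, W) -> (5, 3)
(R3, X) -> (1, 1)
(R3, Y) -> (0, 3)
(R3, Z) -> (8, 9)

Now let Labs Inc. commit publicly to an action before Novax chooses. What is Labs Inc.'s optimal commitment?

R3

Backward induction with Labs Inc. moving first.
- R0: BR = W, leader payoff 6.
- R1: BR = Z, leader payoff 1.
- R2: BR = Z, leader payoff 2.
- R3: BR = Z, leader payoff 8.
Among 6, 1, 2, 8, the best is 8 at R3. Subgame-perfect outcome: (R3, Z) with payoffs (8, 9).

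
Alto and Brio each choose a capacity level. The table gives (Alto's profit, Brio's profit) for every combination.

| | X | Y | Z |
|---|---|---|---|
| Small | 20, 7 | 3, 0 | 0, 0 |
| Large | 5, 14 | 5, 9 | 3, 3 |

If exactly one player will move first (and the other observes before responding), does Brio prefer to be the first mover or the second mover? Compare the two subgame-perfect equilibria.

first

If Alto leads: Brio's best replies are Small→X, Large→X; Alto's induced payoffs 20, 5; outcome (Small, X), payoffs (20, 7).
If Brio leads: Alto's best replies are X→Small, Y→Large, Z→Large; Brio's induced payoffs 7, 9, 3; outcome (Large, Y), payoffs (5, 9).
Brio gets 9 moving first and 7 moving second, so Brio prefers to move first.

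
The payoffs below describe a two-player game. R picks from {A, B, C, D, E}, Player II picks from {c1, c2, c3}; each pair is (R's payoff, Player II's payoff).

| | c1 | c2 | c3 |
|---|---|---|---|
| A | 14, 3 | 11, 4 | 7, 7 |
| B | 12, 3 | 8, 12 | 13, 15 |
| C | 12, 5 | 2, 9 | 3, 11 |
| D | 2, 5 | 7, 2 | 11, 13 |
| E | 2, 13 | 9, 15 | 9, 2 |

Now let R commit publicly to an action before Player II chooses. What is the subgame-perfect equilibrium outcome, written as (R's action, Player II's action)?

Player II best-responds to each possible R move:
- A: Player II compares 3, 4, 7 and picks c3; R would get 7.
- B: Player II compares 3, 12, 15 and picks c3; R would get 13.
- C: Player II compares 5, 9, 11 and picks c3; R would get 3.
- D: Player II compares 5, 2, 13 and picks c3; R would get 11.
- E: Player II compares 13, 15, 2 and picks c2; R would get 9.
R's induced payoffs are 7, 13, 3, 11, 9, so R commits to B. Subgame-perfect outcome: (B, c3) with payoffs (13, 15).

(B, c3)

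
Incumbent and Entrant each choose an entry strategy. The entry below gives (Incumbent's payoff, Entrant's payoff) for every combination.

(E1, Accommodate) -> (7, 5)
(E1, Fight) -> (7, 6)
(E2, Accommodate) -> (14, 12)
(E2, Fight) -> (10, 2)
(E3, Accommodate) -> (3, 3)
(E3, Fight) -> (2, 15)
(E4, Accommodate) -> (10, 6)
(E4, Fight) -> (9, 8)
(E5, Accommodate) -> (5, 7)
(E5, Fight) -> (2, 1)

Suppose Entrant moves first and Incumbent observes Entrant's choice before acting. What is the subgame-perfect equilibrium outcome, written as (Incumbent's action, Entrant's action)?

(E2, Accommodate)

Backward induction with Entrant moving first.
- Accommodate: Incumbent compares 7, 14, 3, 10, 5 and picks E2; Entrant would get 12.
- Fight: Incumbent compares 7, 10, 2, 9, 2 and picks E2; Entrant would get 2.
Maximizing over 12, 2, Entrant chooses Accommodate. Subgame-perfect outcome: (E2, Accommodate) with payoffs (14, 12).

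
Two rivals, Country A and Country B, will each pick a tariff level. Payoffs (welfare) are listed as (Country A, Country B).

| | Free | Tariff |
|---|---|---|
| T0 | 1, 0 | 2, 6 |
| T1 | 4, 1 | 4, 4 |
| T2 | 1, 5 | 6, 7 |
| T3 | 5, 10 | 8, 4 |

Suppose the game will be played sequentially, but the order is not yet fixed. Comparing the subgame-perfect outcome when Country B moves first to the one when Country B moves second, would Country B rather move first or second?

If Country A leads: Country B's best replies are T0→Tariff, T1→Tariff, T2→Tariff, T3→Free; Country A's induced payoffs 2, 4, 6, 5; outcome (T2, Tariff), payoffs (6, 7).
If Country B leads: Country A's best replies are Free→T3, Tariff→T3; Country B's induced payoffs 10, 4; outcome (T3, Free), payoffs (5, 10).
Country B gets 10 moving first and 7 moving second, so Country B prefers to move first.

first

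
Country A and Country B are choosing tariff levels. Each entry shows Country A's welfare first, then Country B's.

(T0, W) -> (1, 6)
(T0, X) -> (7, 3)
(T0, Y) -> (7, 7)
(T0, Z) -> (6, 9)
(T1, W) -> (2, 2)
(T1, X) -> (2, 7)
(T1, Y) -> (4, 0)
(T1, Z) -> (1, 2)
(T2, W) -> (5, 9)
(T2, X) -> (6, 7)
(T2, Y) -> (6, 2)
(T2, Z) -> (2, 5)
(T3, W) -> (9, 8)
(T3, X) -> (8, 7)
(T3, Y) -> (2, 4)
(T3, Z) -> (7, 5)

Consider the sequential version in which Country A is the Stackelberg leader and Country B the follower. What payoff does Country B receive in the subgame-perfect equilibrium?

Work backward from Country B's decision.
- T0 → Country B plays Z (best of 6, 3, 7, 9); Country A gets 6.
- T1 → Country B plays X (best of 2, 7, 0, 2); Country A gets 2.
- T2 → Country B plays W (best of 9, 7, 2, 5); Country A gets 5.
- T3 → Country B plays W (best of 8, 7, 4, 5); Country A gets 9.
Country A's induced payoffs are 6, 2, 5, 9, so Country A commits to T3. Subgame-perfect outcome: (T3, W) with payoffs (9, 8).

8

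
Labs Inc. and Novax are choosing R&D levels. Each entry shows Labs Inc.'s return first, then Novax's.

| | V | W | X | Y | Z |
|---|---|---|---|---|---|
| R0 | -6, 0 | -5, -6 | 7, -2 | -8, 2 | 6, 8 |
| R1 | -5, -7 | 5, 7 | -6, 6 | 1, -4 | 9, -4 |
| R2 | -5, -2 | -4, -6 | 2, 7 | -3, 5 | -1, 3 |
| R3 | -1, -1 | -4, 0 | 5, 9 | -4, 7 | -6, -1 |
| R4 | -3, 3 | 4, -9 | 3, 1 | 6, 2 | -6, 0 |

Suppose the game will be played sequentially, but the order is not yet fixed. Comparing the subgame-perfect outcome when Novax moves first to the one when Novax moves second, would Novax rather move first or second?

second

If Labs Inc. leads: Novax's best replies are R0→Z, R1→W, R2→X, R3→X, R4→V; Labs Inc.'s induced payoffs 6, 5, 2, 5, -3; outcome (R0, Z), payoffs (6, 8).
If Novax leads: Labs Inc.'s best replies are V→R3, W→R1, X→R0, Y→R4, Z→R1; Novax's induced payoffs -1, 7, -2, 2, -4; outcome (R1, W), payoffs (5, 7).
Novax gets 7 moving first and 8 moving second, so Novax prefers to move second.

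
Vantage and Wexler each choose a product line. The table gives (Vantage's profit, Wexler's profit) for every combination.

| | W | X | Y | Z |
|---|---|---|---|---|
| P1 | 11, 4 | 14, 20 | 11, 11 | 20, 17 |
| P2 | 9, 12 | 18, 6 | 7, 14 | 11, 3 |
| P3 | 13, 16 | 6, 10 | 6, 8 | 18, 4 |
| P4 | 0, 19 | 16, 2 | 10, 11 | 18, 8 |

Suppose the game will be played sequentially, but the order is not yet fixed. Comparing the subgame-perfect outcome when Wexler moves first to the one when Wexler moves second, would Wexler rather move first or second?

second

If Vantage leads: Wexler's best replies are P1→X, P2→Y, P3→W, P4→W; Vantage's induced payoffs 14, 7, 13, 0; outcome (P1, X), payoffs (14, 20).
If Wexler leads: Vantage's best replies are W→P3, X→P2, Y→P1, Z→P1; Wexler's induced payoffs 16, 6, 11, 17; outcome (P1, Z), payoffs (20, 17).
Wexler gets 17 moving first and 20 moving second, so Wexler prefers to move second.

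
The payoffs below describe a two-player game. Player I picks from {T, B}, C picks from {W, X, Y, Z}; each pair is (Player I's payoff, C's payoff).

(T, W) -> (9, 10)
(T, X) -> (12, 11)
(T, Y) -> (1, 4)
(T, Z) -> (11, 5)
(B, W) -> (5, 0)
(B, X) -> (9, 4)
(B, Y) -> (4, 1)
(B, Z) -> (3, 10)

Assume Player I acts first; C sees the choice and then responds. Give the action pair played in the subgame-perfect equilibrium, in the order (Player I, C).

C best-responds to each possible Player I move:
- T: C compares 10, 11, 4, 5 and picks X; Player I would get 12.
- B: C compares 0, 4, 1, 10 and picks Z; Player I would get 3.
Player I's induced payoffs are 12, 3, so Player I commits to T. Subgame-perfect outcome: (T, X) with payoffs (12, 11).

(T, X)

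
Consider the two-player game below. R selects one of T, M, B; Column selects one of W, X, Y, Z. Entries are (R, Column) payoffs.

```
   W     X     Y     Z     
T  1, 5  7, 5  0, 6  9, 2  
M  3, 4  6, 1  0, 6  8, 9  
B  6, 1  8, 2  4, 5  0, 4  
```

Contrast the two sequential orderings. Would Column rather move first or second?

second

If R leads: Column's best replies are T→Y, M→Z, B→Y; R's induced payoffs 0, 8, 4; outcome (M, Z), payoffs (8, 9).
If Column leads: R's best replies are W→B, X→B, Y→B, Z→T; Column's induced payoffs 1, 2, 5, 2; outcome (B, Y), payoffs (4, 5).
Column gets 5 moving first and 9 moving second, so Column prefers to move second.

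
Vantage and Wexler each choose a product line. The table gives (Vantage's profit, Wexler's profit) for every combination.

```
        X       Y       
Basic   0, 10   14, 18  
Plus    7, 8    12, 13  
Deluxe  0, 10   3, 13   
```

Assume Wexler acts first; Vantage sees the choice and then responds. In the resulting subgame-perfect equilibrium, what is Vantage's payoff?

Vantage best-responds to each possible Wexler move:
- X: Vantage compares 0, 7, 0 and picks Plus; Wexler would get 8.
- Y: Vantage compares 14, 12, 3 and picks Basic; Wexler would get 18.
Wexler's induced payoffs are 8, 18, so Wexler commits to Y. Subgame-perfect outcome: (Basic, Y) with payoffs (14, 18).

14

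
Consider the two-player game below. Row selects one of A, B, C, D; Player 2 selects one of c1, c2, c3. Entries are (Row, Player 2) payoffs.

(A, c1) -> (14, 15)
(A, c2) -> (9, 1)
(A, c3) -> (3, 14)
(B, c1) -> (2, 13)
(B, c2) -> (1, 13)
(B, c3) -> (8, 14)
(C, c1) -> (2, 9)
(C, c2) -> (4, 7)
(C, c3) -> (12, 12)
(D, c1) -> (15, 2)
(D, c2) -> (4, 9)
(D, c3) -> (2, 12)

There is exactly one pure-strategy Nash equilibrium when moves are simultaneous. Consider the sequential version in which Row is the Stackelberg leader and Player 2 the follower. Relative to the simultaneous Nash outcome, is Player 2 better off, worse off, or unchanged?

better off

Player 2 best-responds to each possible Row move:
- A: BR = c1, leader payoff 14.
- B: BR = c3, leader payoff 8.
- C: BR = c3, leader payoff 12.
- D: BR = c3, leader payoff 2.
Maximizing over 14, 8, 12, 2, Row chooses A. Subgame-perfect outcome: (A, c1) with payoffs (14, 15).
Now find the simultaneous Nash equilibrium.
Row's best replies: c1→D; c2→A; c3→C.
Player 2's best replies: A→c1; B→c3; C→c3; D→c3.
The unique mutual best reply is (C, c3), giving (12, 12).
Player 2 earns 15 sequentially versus 12 at the Nash outcome: better off.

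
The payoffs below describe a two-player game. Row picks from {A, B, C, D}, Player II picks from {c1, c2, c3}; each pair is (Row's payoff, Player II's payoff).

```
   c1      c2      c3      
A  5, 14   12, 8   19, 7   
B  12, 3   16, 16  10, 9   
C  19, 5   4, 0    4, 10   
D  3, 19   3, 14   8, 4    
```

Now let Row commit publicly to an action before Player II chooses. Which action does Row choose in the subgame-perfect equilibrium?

B

Work backward from Player II's decision.
- A → Player II plays c1 (best of 14, 8, 7); Row gets 5.
- B → Player II plays c2 (best of 3, 16, 9); Row gets 16.
- C → Player II plays c3 (best of 5, 0, 10); Row gets 4.
- D → Player II plays c1 (best of 19, 14, 4); Row gets 3.
Among 5, 16, 4, 3, the best is 16 at B. Subgame-perfect outcome: (B, c2) with payoffs (16, 16).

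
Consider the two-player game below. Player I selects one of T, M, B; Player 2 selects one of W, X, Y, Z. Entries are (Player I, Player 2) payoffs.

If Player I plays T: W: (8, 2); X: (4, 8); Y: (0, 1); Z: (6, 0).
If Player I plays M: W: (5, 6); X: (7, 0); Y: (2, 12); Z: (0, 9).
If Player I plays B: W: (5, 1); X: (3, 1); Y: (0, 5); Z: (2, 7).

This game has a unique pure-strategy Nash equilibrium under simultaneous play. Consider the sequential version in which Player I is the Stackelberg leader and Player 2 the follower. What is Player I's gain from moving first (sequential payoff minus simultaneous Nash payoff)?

2

Player 2 best-responds to each possible Player I move:
- T: Player 2 compares 2, 8, 1, 0 and picks X; Player I would get 4.
- M: Player 2 compares 6, 0, 12, 9 and picks Y; Player I would get 2.
- B: Player 2 compares 1, 1, 5, 7 and picks Z; Player I would get 2.
Among 4, 2, 2, the best is 4 at T. Subgame-perfect outcome: (T, X) with payoffs (4, 8).
For the simultaneous game, intersect best replies.
Player I's best replies: W→T; X→M; Y→M; Z→T.
Player 2's best replies: T→X; M→Y; B→Z.
The unique mutual best reply is (M, Y), giving (2, 12).
Player I's commitment gain: 4 − 2 = 2.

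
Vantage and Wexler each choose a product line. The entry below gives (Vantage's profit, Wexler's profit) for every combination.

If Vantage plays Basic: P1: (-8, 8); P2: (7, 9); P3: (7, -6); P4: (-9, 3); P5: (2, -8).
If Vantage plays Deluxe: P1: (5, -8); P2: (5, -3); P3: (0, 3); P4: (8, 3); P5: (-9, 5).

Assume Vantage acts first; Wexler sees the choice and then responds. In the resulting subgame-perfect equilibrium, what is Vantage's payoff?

7

Work backward from Wexler's decision.
- Basic → Wexler plays P2 (best of 8, 9, -6, 3, -8); Vantage gets 7.
- Deluxe → Wexler plays P5 (best of -8, -3, 3, 3, 5); Vantage gets -9.
Among 7, -9, the best is 7 at Basic. Subgame-perfect outcome: (Basic, P2) with payoffs (7, 9).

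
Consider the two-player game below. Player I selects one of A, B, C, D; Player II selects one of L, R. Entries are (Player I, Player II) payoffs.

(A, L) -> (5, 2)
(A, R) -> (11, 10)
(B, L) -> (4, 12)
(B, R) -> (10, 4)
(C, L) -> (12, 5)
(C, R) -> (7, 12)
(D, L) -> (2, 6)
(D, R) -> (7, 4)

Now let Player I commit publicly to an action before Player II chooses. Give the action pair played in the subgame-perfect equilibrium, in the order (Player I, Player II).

Backward induction with Player I moving first.
- A: BR = R, leader payoff 11.
- B: BR = L, leader payoff 4.
- C: BR = R, leader payoff 7.
- D: BR = L, leader payoff 2.
Player I's induced payoffs are 11, 4, 7, 2, so Player I commits to A. Subgame-perfect outcome: (A, R) with payoffs (11, 10).

(A, R)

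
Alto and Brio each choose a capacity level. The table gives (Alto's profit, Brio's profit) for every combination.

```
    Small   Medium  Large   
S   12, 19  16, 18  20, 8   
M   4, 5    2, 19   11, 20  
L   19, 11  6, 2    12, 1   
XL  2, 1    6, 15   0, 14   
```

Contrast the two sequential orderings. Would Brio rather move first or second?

If Alto leads: Brio's best replies are S→Small, M→Large, L→Small, XL→Medium; Alto's induced payoffs 12, 11, 19, 6; outcome (L, Small), payoffs (19, 11).
If Brio leads: Alto's best replies are Small→L, Medium→S, Large→S; Brio's induced payoffs 11, 18, 8; outcome (S, Medium), payoffs (16, 18).
Brio gets 18 moving first and 11 moving second, so Brio prefers to move first.

first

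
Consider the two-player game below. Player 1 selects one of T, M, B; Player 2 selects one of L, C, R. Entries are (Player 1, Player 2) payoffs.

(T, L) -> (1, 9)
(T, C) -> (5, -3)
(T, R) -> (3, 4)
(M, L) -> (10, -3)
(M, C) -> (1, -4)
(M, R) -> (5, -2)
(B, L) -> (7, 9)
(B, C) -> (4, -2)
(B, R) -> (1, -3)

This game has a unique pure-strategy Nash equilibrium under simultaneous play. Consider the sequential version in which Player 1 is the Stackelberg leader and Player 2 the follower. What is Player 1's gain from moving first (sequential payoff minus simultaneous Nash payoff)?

Backward induction with Player 1 moving first.
- T: Player 2 compares 9, -3, 4 and picks L; Player 1 would get 1.
- M: Player 2 compares -3, -4, -2 and picks R; Player 1 would get 5.
- B: Player 2 compares 9, -2, -3 and picks L; Player 1 would get 7.
Player 1's induced payoffs are 1, 5, 7, so Player 1 commits to B. Subgame-perfect outcome: (B, L) with payoffs (7, 9).
For the simultaneous game, intersect best replies.
Player 1's best replies: L→M; C→T; R→M.
Player 2's best replies: T→L; M→R; B→L.
The unique mutual best reply is (M, R), giving (5, -2).
Player 1's commitment gain: 7 − 5 = 2.

2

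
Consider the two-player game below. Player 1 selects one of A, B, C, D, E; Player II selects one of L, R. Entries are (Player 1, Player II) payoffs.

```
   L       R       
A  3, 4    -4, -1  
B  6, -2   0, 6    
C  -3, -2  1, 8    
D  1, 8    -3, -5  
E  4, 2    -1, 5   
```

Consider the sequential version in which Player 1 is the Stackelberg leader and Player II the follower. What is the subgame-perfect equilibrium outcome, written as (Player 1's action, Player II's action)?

(A, L)

Player II best-responds to each possible Player 1 move:
- A → Player II plays L (best of 4, -1); Player 1 gets 3.
- B → Player II plays R (best of -2, 6); Player 1 gets 0.
- C → Player II plays R (best of -2, 8); Player 1 gets 1.
- D → Player II plays L (best of 8, -5); Player 1 gets 1.
- E → Player II plays R (best of 2, 5); Player 1 gets -1.
Among 3, 0, 1, 1, -1, the best is 3 at A. Subgame-perfect outcome: (A, L) with payoffs (3, 4).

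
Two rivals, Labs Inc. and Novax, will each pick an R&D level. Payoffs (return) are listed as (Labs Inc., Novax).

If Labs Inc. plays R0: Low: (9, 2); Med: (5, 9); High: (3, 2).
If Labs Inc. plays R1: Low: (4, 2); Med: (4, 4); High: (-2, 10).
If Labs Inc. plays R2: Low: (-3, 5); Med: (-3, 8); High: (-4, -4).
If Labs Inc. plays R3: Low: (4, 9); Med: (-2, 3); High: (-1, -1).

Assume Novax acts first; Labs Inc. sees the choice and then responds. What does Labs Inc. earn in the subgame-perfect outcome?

Work backward from Labs Inc.'s decision.
- Low → Labs Inc. plays R0 (best of 9, 4, -3, 4); Novax gets 2.
- Med → Labs Inc. plays R0 (best of 5, 4, -3, -2); Novax gets 9.
- High → Labs Inc. plays R0 (best of 3, -2, -4, -1); Novax gets 2.
Among 2, 9, 2, the best is 9 at Med. Subgame-perfect outcome: (R0, Med) with payoffs (5, 9).

5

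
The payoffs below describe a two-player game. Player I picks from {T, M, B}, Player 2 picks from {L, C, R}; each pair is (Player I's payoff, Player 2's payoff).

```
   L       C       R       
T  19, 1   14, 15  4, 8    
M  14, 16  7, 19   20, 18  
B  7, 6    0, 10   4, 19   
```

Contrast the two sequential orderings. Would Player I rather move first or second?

second

If Player I leads: Player 2's best replies are T→C, M→C, B→R; Player I's induced payoffs 14, 7, 4; outcome (T, C), payoffs (14, 15).
If Player 2 leads: Player I's best replies are L→T, C→T, R→M; Player 2's induced payoffs 1, 15, 18; outcome (M, R), payoffs (20, 18).
Player I gets 14 moving first and 20 moving second, so Player I prefers to move second.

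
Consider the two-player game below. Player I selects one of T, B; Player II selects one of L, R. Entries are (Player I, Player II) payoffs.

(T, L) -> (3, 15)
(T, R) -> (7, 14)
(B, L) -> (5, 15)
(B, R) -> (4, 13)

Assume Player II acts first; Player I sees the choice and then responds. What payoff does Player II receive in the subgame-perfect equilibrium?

15

Player I best-responds to each possible Player II move:
- L → Player I plays B (best of 3, 5); Player II gets 15.
- R → Player I plays T (best of 7, 4); Player II gets 14.
Player II's induced payoffs are 15, 14, so Player II commits to L. Subgame-perfect outcome: (B, L) with payoffs (5, 15).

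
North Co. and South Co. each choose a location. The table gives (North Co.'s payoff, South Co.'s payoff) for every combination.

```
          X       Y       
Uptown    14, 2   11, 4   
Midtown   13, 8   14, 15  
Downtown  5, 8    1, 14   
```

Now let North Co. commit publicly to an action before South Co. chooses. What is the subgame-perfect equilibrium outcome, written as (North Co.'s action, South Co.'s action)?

Work backward from South Co.'s decision.
- Uptown: BR = Y, leader payoff 11.
- Midtown: BR = Y, leader payoff 14.
- Downtown: BR = Y, leader payoff 1.
North Co.'s induced payoffs are 11, 14, 1, so North Co. commits to Midtown. Subgame-perfect outcome: (Midtown, Y) with payoffs (14, 15).

(Midtown, Y)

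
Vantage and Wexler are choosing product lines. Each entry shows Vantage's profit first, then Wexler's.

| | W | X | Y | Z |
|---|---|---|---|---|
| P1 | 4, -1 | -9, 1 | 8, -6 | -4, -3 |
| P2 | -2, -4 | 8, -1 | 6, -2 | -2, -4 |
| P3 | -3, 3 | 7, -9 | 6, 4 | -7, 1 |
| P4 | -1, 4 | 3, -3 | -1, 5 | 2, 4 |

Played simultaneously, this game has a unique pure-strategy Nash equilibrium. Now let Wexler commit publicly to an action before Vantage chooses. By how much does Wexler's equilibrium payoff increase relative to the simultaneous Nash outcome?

5

Backward induction with Wexler moving first.
- W: BR = P1, leader payoff -1.
- X: BR = P2, leader payoff -1.
- Y: BR = P1, leader payoff -6.
- Z: BR = P4, leader payoff 4.
Wexler's induced payoffs are -1, -1, -6, 4, so Wexler commits to Z. Subgame-perfect outcome: (P4, Z) with payoffs (2, 4).
Now find the simultaneous Nash equilibrium.
Vantage's best replies: W→P1; X→P2; Y→P1; Z→P4.
Wexler's best replies: P1→X; P2→X; P3→Y; P4→Y.
Only (P2, X) has each player best-responding; Nash payoffs (8, -1).
Wexler's commitment gain: 4 − -1 = 5.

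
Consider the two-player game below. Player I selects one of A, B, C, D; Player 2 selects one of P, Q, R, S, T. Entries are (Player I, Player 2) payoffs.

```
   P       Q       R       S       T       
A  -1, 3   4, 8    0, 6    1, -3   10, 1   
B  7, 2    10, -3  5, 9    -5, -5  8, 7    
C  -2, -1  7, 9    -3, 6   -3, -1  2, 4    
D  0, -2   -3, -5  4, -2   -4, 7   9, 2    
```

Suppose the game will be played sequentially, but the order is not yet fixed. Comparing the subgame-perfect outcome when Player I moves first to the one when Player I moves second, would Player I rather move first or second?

first

If Player I leads: Player 2's best replies are A→Q, B→R, C→Q, D→S; Player I's induced payoffs 4, 5, 7, -4; outcome (C, Q), payoffs (7, 9).
If Player 2 leads: Player I's best replies are P→B, Q→B, R→B, S→A, T→A; Player 2's induced payoffs 2, -3, 9, -3, 1; outcome (B, R), payoffs (5, 9).
Player I gets 7 moving first and 5 moving second, so Player I prefers to move first.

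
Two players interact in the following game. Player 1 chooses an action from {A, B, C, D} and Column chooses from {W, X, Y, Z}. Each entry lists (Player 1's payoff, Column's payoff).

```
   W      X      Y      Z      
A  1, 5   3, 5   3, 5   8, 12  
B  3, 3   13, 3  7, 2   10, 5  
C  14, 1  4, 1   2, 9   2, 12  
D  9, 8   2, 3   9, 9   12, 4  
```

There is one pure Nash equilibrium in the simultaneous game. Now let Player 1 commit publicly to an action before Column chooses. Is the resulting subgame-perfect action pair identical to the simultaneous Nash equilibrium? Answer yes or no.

no

Solve by backward induction (Player 1 leads).
- A: BR = Z, leader payoff 8.
- B: BR = Z, leader payoff 10.
- C: BR = Z, leader payoff 2.
- D: BR = Y, leader payoff 9.
Maximizing over 8, 10, 2, 9, Player 1 chooses B. Subgame-perfect outcome: (B, Z) with payoffs (10, 5).
Now find the simultaneous Nash equilibrium.
Player 1's best replies: W→C; X→B; Y→D; Z→D.
Column's best replies: A→Z; B→Z; C→Z; D→Y.
Only (D, Y) has each player best-responding; Nash payoffs (9, 9).
Sequential outcome (B, Z) differs from the Nash profile (D, Y).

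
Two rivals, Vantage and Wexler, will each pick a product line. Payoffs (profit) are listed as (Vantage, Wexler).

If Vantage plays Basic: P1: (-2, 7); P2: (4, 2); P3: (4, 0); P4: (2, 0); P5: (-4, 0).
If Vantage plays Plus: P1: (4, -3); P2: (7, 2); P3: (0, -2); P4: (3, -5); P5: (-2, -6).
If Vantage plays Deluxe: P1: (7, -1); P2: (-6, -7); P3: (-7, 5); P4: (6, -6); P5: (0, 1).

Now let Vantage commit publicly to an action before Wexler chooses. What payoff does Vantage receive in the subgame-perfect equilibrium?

7

Backward induction with Vantage moving first.
- Basic: BR = P1, leader payoff -2.
- Plus: BR = P2, leader payoff 7.
- Deluxe: BR = P3, leader payoff -7.
Among -2, 7, -7, the best is 7 at Plus. Subgame-perfect outcome: (Plus, P2) with payoffs (7, 2).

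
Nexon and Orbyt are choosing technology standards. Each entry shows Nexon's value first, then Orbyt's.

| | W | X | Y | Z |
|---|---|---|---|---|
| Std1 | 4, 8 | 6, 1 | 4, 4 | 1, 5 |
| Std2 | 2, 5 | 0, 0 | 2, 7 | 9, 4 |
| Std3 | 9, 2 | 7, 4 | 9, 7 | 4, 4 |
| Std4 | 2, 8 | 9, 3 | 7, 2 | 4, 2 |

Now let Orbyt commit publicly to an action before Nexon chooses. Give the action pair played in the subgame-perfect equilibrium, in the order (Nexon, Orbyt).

Nexon best-responds to each possible Orbyt move:
- W: BR = Std3, leader payoff 2.
- X: BR = Std4, leader payoff 3.
- Y: BR = Std3, leader payoff 7.
- Z: BR = Std2, leader payoff 4.
Among 2, 3, 7, 4, the best is 7 at Y. Subgame-perfect outcome: (Std3, Y) with payoffs (9, 7).

(Std3, Y)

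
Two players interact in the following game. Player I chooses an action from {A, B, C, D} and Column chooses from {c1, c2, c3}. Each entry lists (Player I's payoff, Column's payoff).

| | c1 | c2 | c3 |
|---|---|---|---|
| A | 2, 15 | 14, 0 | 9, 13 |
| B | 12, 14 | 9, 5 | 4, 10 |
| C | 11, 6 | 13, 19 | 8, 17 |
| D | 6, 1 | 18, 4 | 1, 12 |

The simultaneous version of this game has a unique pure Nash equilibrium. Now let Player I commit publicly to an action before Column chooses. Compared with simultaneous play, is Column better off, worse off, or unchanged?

better off

Backward induction with Player I moving first.
- A → Column plays c1 (best of 15, 0, 13); Player I gets 2.
- B → Column plays c1 (best of 14, 5, 10); Player I gets 12.
- C → Column plays c2 (best of 6, 19, 17); Player I gets 13.
- D → Column plays c3 (best of 1, 4, 12); Player I gets 1.
Maximizing over 2, 12, 13, 1, Player I chooses C. Subgame-perfect outcome: (C, c2) with payoffs (13, 19).
Under simultaneous play:
Player I's best replies: c1→B; c2→D; c3→A.
Column's best replies: A→c1; B→c1; C→c2; D→c3.
Only (B, c1) has each player best-responding; Nash payoffs (12, 14).
Column earns 19 sequentially versus 14 at the Nash outcome: better off.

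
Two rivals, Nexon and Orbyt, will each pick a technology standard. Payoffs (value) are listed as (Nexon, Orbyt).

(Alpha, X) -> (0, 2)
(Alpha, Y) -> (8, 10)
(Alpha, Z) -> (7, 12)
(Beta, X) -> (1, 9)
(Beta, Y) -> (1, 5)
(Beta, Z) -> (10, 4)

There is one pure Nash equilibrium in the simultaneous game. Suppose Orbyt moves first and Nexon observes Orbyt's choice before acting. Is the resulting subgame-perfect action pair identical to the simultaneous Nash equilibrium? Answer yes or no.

no

Solve by backward induction (Orbyt leads).
- X: BR = Beta, leader payoff 9.
- Y: BR = Alpha, leader payoff 10.
- Z: BR = Beta, leader payoff 4.
Orbyt's induced payoffs are 9, 10, 4, so Orbyt commits to Y. Subgame-perfect outcome: (Alpha, Y) with payoffs (8, 10).
For the simultaneous game, intersect best replies.
Nexon's best replies: X→Beta; Y→Alpha; Z→Beta.
Orbyt's best replies: Alpha→Z; Beta→X.
The unique mutual best reply is (Beta, X), giving (1, 9).
Sequential outcome (Alpha, Y) differs from the Nash profile (Beta, X).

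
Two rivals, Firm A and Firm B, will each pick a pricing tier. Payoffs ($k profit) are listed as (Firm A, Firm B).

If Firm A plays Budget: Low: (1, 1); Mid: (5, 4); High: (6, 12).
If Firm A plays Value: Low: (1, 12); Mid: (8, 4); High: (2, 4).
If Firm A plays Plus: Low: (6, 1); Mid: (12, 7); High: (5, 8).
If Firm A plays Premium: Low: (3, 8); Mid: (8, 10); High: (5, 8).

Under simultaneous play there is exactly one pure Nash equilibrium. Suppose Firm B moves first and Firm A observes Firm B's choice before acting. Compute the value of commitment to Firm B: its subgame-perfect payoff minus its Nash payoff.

Firm A best-responds to each possible Firm B move:
- Low → Firm A plays Plus (best of 1, 1, 6, 3); Firm B gets 1.
- Mid → Firm A plays Plus (best of 5, 8, 12, 8); Firm B gets 7.
- High → Firm A plays Budget (best of 6, 2, 5, 5); Firm B gets 12.
Maximizing over 1, 7, 12, Firm B chooses High. Subgame-perfect outcome: (Budget, High) with payoffs (6, 12).
Under simultaneous play:
Firm A's best replies: Low→Plus; Mid→Plus; High→Budget.
Firm B's best replies: Budget→High; Value→Low; Plus→High; Premium→Mid.
Only (Budget, High) has each player best-responding; Nash payoffs (6, 12).
Firm B's commitment gain: 12 − 12 = 0.

0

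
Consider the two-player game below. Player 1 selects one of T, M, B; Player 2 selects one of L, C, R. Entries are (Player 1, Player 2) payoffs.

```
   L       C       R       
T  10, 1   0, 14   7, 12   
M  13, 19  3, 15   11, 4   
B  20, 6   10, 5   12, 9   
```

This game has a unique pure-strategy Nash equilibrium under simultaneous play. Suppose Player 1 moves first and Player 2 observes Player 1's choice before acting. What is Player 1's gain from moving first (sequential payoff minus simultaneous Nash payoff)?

1

Player 2 best-responds to each possible Player 1 move:
- T → Player 2 plays C (best of 1, 14, 12); Player 1 gets 0.
- M → Player 2 plays L (best of 19, 15, 4); Player 1 gets 13.
- B → Player 2 plays R (best of 6, 5, 9); Player 1 gets 12.
Player 1's induced payoffs are 0, 13, 12, so Player 1 commits to M. Subgame-perfect outcome: (M, L) with payoffs (13, 19).
Now find the simultaneous Nash equilibrium.
Player 1's best replies: L→B; C→B; R→B.
Player 2's best replies: T→C; M→L; B→R.
Only (B, R) has each player best-responding; Nash payoffs (12, 9).
Player 1's commitment gain: 13 − 12 = 1.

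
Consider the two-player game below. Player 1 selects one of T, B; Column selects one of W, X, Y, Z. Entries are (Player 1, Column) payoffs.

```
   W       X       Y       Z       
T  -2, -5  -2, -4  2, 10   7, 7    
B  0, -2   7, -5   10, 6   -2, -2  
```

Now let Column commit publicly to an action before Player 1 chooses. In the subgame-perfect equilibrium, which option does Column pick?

Z

Backward induction with Column moving first.
- W: BR = B, leader payoff -2.
- X: BR = B, leader payoff -5.
- Y: BR = B, leader payoff 6.
- Z: BR = T, leader payoff 7.
Among -2, -5, 6, 7, the best is 7 at Z. Subgame-perfect outcome: (T, Z) with payoffs (7, 7).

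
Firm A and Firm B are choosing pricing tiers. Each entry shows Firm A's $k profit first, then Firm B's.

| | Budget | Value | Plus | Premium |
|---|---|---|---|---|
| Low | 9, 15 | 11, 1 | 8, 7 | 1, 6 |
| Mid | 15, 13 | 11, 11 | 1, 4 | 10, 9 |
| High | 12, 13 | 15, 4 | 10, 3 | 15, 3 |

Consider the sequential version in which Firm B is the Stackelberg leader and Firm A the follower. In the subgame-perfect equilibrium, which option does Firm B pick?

Firm A best-responds to each possible Firm B move:
- Budget → Firm A plays Mid (best of 9, 15, 12); Firm B gets 13.
- Value → Firm A plays High (best of 11, 11, 15); Firm B gets 4.
- Plus → Firm A plays High (best of 8, 1, 10); Firm B gets 3.
- Premium → Firm A plays High (best of 1, 10, 15); Firm B gets 3.
Maximizing over 13, 4, 3, 3, Firm B chooses Budget. Subgame-perfect outcome: (Mid, Budget) with payoffs (15, 13).

Budget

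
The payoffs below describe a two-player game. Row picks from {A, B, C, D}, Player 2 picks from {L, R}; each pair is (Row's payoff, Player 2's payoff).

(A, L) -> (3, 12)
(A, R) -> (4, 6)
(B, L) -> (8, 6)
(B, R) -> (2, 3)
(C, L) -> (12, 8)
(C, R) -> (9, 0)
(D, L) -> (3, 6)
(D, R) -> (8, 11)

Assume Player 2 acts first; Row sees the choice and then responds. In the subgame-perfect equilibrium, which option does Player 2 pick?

L

Backward induction with Player 2 moving first.
- L: Row compares 3, 8, 12, 3 and picks C; Player 2 would get 8.
- R: Row compares 4, 2, 9, 8 and picks C; Player 2 would get 0.
Player 2's induced payoffs are 8, 0, so Player 2 commits to L. Subgame-perfect outcome: (C, L) with payoffs (12, 8).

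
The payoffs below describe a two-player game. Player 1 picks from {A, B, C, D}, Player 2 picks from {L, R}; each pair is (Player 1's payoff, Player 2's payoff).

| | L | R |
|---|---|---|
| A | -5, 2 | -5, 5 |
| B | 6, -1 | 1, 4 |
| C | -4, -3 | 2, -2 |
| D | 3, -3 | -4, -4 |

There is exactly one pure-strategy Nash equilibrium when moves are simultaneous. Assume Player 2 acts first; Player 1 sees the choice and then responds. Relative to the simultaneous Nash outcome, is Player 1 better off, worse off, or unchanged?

Solve by backward induction (Player 2 leads).
- L: Player 1 compares -5, 6, -4, 3 and picks B; Player 2 would get -1.
- R: Player 1 compares -5, 1, 2, -4 and picks C; Player 2 would get -2.
Maximizing over -1, -2, Player 2 chooses L. Subgame-perfect outcome: (B, L) with payoffs (6, -1).
Under simultaneous play:
Player 1's best replies: L→B; R→C.
Player 2's best replies: A→R; B→R; C→R; D→L.
Only (C, R) has each player best-responding; Nash payoffs (2, -2).
Player 1 earns 6 sequentially versus 2 at the Nash outcome: better off.

better off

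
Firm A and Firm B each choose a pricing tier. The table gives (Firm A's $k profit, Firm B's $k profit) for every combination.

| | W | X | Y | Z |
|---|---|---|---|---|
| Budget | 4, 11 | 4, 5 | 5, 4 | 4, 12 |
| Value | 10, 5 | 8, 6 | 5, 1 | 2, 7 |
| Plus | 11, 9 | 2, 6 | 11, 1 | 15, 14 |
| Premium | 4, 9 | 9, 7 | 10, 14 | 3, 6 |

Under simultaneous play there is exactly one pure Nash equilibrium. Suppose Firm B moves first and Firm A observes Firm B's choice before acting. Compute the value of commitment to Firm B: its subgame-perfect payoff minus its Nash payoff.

0

Backward induction with Firm B moving first.
- W → Firm A plays Plus (best of 4, 10, 11, 4); Firm B gets 9.
- X → Firm A plays Premium (best of 4, 8, 2, 9); Firm B gets 7.
- Y → Firm A plays Plus (best of 5, 5, 11, 10); Firm B gets 1.
- Z → Firm A plays Plus (best of 4, 2, 15, 3); Firm B gets 14.
Firm B's induced payoffs are 9, 7, 1, 14, so Firm B commits to Z. Subgame-perfect outcome: (Plus, Z) with payoffs (15, 14).
Now find the simultaneous Nash equilibrium.
Firm A's best replies: W→Plus; X→Premium; Y→Plus; Z→Plus.
Firm B's best replies: Budget→Z; Value→Z; Plus→Z; Premium→Y.
The unique mutual best reply is (Plus, Z), giving (15, 14).
Firm B's commitment gain: 14 − 14 = 0.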